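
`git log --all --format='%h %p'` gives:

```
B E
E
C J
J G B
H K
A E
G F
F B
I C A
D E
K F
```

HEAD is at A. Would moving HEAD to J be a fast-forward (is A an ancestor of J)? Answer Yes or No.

No

A fast-forward from A to J is possible iff A is an ancestor of J.
Ancestors of J: {B, E, F, G, J}.
A is not among them, so fast-forward is not possible.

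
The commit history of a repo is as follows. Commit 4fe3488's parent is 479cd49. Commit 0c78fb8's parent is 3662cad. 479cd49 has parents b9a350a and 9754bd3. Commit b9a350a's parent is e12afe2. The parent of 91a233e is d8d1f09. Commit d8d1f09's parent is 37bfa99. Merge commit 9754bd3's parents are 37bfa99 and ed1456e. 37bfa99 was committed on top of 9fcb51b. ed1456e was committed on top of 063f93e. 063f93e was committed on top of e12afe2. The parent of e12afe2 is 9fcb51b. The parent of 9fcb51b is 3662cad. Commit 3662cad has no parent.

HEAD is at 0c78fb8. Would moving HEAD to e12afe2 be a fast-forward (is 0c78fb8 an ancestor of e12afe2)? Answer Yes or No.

No

A fast-forward from 0c78fb8 to e12afe2 is possible iff 0c78fb8 is an ancestor of e12afe2.
Ancestors of e12afe2: {3662cad, 9fcb51b, e12afe2}.
0c78fb8 is not among them, so fast-forward is not possible.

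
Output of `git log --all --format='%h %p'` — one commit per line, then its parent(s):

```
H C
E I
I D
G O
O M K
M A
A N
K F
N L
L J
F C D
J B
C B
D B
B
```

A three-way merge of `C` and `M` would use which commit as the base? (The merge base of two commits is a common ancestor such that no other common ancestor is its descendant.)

B

Ancestors of C: {B, C}.
Ancestors of M: {A, B, J, L, M, N}.
Common ancestors: {B}.
The only common ancestor is B, so it is the merge base.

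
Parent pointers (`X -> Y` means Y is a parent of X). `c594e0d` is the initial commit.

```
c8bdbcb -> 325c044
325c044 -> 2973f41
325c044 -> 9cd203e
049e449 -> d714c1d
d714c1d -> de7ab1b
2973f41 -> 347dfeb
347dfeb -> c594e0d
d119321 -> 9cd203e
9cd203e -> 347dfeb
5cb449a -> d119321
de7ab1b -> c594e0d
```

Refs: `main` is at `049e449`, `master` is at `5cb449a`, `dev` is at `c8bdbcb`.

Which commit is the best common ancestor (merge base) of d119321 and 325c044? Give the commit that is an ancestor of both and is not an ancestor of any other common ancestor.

Ancestors of d119321: {347dfeb, 9cd203e, c594e0d, d119321}.
Ancestors of 325c044: {2973f41, 325c044, 347dfeb, 9cd203e, c594e0d}.
Common ancestors: {347dfeb, 9cd203e, c594e0d}.
Among these, 9cd203e is not an ancestor of any other common ancestor — it is the merge base.

9cd203e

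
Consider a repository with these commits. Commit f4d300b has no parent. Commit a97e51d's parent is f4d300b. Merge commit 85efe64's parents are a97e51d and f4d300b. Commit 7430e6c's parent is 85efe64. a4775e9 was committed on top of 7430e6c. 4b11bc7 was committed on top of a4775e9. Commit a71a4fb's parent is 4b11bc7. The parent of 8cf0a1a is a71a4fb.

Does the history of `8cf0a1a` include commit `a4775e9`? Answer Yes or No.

Yes

Ancestors of 8cf0a1a (commits reachable by following parents): {4b11bc7, 7430e6c, 85efe64, 8cf0a1a, a4775e9, a71a4fb, a97e51d, f4d300b}.
a4775e9 is in that set, so it is an ancestor of 8cf0a1a.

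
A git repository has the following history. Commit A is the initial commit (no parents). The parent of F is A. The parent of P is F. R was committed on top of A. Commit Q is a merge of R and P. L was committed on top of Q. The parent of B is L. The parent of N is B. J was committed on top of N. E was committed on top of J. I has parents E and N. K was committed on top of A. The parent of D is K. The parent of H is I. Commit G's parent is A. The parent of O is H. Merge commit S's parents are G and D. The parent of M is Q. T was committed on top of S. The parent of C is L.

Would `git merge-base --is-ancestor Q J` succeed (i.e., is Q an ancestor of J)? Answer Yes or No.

Yes

Ancestors of J (commits reachable by following parents): {A, B, F, J, L, N, P, Q, R}.
Q is in that set, so it is an ancestor of J.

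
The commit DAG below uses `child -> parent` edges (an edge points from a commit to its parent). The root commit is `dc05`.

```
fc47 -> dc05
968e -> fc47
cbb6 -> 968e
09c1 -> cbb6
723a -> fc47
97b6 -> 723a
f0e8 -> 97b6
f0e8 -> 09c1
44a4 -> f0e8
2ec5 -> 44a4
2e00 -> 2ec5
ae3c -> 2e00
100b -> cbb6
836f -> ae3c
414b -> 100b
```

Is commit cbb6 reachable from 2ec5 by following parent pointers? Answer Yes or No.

Yes

Ancestors of 2ec5 (commits reachable by following parents): {09c1, 2ec5, 44a4, 723a, 968e, 97b6, cbb6, dc05, f0e8, fc47}.
cbb6 is in that set, so it is an ancestor of 2ec5.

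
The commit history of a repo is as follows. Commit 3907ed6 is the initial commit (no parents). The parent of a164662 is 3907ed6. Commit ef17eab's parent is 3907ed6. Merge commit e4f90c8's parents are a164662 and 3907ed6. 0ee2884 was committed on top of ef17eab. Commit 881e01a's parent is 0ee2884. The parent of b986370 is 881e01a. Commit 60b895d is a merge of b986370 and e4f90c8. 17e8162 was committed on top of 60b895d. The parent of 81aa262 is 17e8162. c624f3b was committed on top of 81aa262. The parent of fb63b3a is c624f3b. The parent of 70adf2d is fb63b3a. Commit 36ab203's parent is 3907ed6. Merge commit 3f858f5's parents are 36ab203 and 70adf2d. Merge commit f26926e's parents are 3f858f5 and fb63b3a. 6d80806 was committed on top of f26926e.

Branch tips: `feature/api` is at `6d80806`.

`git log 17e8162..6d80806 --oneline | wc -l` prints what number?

8

Reachable from 6d80806: {0ee2884, 17e8162, 36ab203, 3907ed6, 3f858f5, 60b895d, 6d80806, 70adf2d, 81aa262, 881e01a, a164662, b986370, c624f3b, e4f90c8, ef17eab, f26926e, fb63b3a}.
Reachable from 17e8162: {0ee2884, 17e8162, 3907ed6, 60b895d, 881e01a, a164662, b986370, e4f90c8, ef17eab}.
In 6d80806's history but not 17e8162's: {36ab203, 3f858f5, 6d80806, 70adf2d, 81aa262, c624f3b, f26926e, fb63b3a} — 8 commits.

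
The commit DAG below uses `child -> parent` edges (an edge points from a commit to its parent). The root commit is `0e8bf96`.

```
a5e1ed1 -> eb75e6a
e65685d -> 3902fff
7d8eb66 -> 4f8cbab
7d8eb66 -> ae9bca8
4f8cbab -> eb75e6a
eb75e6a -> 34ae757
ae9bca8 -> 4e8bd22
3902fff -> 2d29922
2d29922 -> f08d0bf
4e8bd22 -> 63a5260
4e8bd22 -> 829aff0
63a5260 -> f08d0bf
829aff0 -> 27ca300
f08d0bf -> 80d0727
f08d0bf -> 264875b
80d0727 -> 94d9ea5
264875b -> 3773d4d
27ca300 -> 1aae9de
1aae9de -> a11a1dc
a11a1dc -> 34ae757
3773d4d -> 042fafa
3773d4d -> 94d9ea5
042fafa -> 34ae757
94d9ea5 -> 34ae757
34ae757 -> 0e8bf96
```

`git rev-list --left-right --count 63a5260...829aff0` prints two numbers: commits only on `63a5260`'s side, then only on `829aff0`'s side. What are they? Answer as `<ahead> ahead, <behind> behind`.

Reachable from 63a5260: {042fafa, 0e8bf96, 264875b, 34ae757, 3773d4d, 63a5260, 80d0727, 94d9ea5, f08d0bf}.
Reachable from 829aff0: {0e8bf96, 1aae9de, 27ca300, 34ae757, 829aff0, a11a1dc}.
Only in 63a5260's history (ahead): {042fafa, 264875b, 3773d4d, 63a5260, 80d0727, 94d9ea5, f08d0bf} — 7.
Only in 829aff0's history (behind): {1aae9de, 27ca300, 829aff0, a11a1dc} — 4.

7 ahead, 4 behind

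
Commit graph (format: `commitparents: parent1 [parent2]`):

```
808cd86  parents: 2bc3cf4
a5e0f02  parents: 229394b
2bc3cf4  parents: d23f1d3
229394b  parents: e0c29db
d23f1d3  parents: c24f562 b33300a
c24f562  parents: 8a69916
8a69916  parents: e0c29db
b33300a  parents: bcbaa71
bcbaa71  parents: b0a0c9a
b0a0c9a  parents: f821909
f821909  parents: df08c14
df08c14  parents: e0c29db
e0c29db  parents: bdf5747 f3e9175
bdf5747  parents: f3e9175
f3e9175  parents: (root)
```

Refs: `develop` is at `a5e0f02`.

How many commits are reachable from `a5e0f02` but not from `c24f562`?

Reachable from a5e0f02: {229394b, a5e0f02, bdf5747, e0c29db, f3e9175}.
Reachable from c24f562: {8a69916, bdf5747, c24f562, e0c29db, f3e9175}.
In a5e0f02's history but not c24f562's: {229394b, a5e0f02} — 2 commits.

2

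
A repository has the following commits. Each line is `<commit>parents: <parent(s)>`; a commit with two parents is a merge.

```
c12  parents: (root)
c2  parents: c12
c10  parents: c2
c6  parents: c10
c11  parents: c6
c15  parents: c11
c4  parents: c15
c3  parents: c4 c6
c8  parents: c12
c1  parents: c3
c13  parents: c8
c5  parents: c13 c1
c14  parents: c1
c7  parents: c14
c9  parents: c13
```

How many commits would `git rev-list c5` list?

Walking parent pointers from c5: reachable set = {c1, c10, c11, c12, c13, c15, c2, c3, c4, c5, c6, c8}.
That is 12 commits.

12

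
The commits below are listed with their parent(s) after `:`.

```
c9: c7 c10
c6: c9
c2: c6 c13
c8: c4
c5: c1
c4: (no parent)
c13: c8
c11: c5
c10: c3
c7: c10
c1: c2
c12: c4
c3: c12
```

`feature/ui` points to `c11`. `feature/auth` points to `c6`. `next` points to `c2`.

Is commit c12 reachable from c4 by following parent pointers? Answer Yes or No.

No

Ancestors of c4: {c4}.
c12 is not in that set, so it is not an ancestor of c4.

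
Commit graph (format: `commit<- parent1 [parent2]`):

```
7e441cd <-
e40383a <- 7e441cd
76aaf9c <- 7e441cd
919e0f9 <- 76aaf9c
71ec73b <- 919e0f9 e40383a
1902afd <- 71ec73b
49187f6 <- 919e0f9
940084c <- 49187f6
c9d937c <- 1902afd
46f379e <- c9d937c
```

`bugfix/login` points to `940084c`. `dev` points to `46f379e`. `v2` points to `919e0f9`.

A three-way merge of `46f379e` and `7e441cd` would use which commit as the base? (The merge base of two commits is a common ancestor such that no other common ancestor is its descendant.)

7e441cd

Ancestors of 46f379e: {1902afd, 46f379e, 71ec73b, 76aaf9c, 7e441cd, 919e0f9, c9d937c, e40383a}.
Ancestors of 7e441cd: {7e441cd}.
Common ancestors: {7e441cd}.
The only common ancestor is 7e441cd, so it is the merge base.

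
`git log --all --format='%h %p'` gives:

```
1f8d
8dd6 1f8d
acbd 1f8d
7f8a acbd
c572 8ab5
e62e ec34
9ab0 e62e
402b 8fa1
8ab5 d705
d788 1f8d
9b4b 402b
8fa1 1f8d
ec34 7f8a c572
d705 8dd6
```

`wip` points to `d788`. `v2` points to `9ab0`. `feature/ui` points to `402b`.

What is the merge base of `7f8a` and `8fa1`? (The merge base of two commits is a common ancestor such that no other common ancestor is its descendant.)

Ancestors of 7f8a: {1f8d, 7f8a, acbd}.
Ancestors of 8fa1: {1f8d, 8fa1}.
Common ancestors: {1f8d}.
The only common ancestor is 1f8d, so it is the merge base.

1f8d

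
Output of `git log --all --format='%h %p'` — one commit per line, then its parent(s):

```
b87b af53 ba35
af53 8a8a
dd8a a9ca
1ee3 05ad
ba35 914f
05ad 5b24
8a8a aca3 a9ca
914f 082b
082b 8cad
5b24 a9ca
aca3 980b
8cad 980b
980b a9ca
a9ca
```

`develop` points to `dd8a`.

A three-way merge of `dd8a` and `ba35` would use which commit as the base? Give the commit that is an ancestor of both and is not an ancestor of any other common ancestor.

a9ca

Ancestors of dd8a: {a9ca, dd8a}.
Ancestors of ba35: {082b, 8cad, 914f, 980b, a9ca, ba35}.
Common ancestors: {a9ca}.
The only common ancestor is a9ca, so it is the merge base.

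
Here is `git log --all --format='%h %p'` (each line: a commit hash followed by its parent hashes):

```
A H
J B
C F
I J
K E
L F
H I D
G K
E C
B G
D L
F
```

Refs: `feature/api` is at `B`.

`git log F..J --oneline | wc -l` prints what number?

6

Reachable from J: {B, C, E, F, G, J, K}.
Reachable from F: {F}.
In J's history but not F's: {B, C, E, G, J, K} — 6 commits.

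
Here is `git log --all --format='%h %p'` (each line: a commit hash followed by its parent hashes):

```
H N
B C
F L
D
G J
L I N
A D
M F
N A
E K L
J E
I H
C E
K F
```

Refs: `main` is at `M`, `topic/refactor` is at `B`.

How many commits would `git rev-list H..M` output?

4

Reachable from M: {A, D, F, H, I, L, M, N}.
Reachable from H: {A, D, H, N}.
In M's history but not H's: {F, I, L, M} — 4 commits.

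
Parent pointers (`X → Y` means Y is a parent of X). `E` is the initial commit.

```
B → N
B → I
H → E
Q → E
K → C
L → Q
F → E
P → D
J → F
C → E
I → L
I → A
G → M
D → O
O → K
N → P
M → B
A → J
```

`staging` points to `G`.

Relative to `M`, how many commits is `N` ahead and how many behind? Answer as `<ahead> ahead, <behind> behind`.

Reachable from N: {C, D, E, K, N, O, P}.
Reachable from M: {A, B, C, D, E, F, I, J, K, L, M, N, O, P, Q}.
Only in N's history (ahead): {} — 0.
Only in M's history (behind): {A, B, F, I, J, L, M, Q} — 8.

0 ahead, 8 behind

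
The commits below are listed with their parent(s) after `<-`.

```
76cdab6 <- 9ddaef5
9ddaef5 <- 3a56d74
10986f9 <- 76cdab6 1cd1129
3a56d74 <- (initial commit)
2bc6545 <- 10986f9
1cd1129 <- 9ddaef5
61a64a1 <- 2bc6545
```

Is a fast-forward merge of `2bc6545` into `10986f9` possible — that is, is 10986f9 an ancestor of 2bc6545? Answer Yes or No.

A fast-forward from 10986f9 to 2bc6545 is possible iff 10986f9 is an ancestor of 2bc6545.
Ancestors of 2bc6545: {10986f9, 1cd1129, 2bc6545, 3a56d74, 76cdab6, 9ddaef5}.
10986f9 is among them, so fast-forward is possible.

Yes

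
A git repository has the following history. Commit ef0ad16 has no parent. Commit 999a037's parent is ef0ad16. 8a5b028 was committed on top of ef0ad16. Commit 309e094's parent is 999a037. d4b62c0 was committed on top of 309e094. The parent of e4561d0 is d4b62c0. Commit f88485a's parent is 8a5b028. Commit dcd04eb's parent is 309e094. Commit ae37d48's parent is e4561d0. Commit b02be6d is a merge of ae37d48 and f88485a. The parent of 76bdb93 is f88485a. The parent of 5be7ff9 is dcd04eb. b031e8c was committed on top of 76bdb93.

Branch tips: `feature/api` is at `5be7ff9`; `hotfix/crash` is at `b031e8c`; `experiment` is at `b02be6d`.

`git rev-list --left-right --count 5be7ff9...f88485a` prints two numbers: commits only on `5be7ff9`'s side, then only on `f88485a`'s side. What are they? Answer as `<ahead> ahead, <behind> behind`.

Reachable from 5be7ff9: {309e094, 5be7ff9, 999a037, dcd04eb, ef0ad16}.
Reachable from f88485a: {8a5b028, ef0ad16, f88485a}.
Only in 5be7ff9's history (ahead): {309e094, 5be7ff9, 999a037, dcd04eb} — 4.
Only in f88485a's history (behind): {8a5b028, f88485a} — 2.

4 ahead, 2 behind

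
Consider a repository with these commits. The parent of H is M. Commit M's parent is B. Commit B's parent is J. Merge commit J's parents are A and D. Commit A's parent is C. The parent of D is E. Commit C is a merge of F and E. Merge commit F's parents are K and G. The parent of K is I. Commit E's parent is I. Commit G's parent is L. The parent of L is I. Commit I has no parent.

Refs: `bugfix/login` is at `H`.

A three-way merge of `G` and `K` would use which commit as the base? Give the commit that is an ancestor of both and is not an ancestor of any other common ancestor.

I

Ancestors of G: {G, I, L}.
Ancestors of K: {I, K}.
Common ancestors: {I}.
The only common ancestor is I, so it is the merge base.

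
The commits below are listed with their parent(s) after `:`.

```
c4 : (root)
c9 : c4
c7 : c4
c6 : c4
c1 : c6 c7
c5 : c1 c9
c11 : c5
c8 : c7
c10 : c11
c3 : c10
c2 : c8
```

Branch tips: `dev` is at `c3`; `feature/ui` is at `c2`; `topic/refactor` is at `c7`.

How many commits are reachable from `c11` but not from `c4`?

Reachable from c11: {c1, c11, c4, c5, c6, c7, c9}.
Reachable from c4: {c4}.
In c11's history but not c4's: {c1, c11, c5, c6, c7, c9} — 6 commits.

6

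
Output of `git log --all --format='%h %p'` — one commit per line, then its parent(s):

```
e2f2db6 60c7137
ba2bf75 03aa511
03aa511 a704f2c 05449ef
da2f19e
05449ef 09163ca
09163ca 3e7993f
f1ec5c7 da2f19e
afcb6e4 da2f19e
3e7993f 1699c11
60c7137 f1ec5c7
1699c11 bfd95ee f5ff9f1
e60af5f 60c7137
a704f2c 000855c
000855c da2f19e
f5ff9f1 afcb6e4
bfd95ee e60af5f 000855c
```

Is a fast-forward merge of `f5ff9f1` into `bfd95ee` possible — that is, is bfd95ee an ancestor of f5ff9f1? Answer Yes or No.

A fast-forward from bfd95ee to f5ff9f1 is possible iff bfd95ee is an ancestor of f5ff9f1.
Ancestors of f5ff9f1: {afcb6e4, da2f19e, f5ff9f1}.
bfd95ee is not among them, so fast-forward is not possible.

No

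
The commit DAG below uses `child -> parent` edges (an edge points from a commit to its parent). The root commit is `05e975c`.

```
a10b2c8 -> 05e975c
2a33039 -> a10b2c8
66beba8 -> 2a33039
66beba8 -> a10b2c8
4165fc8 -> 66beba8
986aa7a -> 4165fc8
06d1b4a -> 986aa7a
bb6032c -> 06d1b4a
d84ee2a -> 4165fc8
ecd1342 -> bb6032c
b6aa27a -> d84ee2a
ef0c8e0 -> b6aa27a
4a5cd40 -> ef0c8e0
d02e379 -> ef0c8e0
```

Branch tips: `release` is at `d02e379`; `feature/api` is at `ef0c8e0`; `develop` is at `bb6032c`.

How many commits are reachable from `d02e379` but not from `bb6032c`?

4

Reachable from d02e379: {05e975c, 2a33039, 4165fc8, 66beba8, a10b2c8, b6aa27a, d02e379, d84ee2a, ef0c8e0}.
Reachable from bb6032c: {05e975c, 06d1b4a, 2a33039, 4165fc8, 66beba8, 986aa7a, a10b2c8, bb6032c}.
In d02e379's history but not bb6032c's: {b6aa27a, d02e379, d84ee2a, ef0c8e0} — 4 commits.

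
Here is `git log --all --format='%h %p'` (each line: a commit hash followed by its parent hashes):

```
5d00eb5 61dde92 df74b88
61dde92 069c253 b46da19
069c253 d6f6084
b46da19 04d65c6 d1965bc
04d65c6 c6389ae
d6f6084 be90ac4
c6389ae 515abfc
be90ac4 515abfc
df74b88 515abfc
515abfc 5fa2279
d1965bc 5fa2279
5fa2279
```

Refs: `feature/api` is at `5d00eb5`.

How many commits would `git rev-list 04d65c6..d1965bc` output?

Reachable from d1965bc: {5fa2279, d1965bc}.
Reachable from 04d65c6: {04d65c6, 515abfc, 5fa2279, c6389ae}.
In d1965bc's history but not 04d65c6's: {d1965bc} — 1 commit.

1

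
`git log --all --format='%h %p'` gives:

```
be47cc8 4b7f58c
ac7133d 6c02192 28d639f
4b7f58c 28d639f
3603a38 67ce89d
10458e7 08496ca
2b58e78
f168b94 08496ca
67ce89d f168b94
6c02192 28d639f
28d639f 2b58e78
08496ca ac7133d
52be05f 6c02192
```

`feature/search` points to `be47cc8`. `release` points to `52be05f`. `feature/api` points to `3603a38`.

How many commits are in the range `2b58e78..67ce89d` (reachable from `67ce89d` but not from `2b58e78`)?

Reachable from 67ce89d: {08496ca, 28d639f, 2b58e78, 67ce89d, 6c02192, ac7133d, f168b94}.
Reachable from 2b58e78: {2b58e78}.
In 67ce89d's history but not 2b58e78's: {08496ca, 28d639f, 67ce89d, 6c02192, ac7133d, f168b94} — 6 commits.

6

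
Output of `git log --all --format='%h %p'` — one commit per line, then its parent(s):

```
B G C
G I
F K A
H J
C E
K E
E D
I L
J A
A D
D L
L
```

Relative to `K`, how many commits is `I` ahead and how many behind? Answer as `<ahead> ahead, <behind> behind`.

1 ahead, 3 behind

Reachable from I: {I, L}.
Reachable from K: {D, E, K, L}.
Only in I's history (ahead): {I} — 1.
Only in K's history (behind): {D, E, K} — 3.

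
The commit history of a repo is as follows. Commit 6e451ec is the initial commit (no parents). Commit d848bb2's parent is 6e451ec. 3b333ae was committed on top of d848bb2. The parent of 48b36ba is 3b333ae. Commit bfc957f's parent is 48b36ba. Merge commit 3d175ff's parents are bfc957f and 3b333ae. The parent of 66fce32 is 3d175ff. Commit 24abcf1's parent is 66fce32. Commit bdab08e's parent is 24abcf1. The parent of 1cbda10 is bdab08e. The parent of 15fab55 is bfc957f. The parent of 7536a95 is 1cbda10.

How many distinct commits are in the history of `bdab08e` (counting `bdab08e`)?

Walking parent pointers from bdab08e: reachable set = {24abcf1, 3b333ae, 3d175ff, 48b36ba, 66fce32, 6e451ec, bdab08e, bfc957f, d848bb2}.
That is 9 commits.

9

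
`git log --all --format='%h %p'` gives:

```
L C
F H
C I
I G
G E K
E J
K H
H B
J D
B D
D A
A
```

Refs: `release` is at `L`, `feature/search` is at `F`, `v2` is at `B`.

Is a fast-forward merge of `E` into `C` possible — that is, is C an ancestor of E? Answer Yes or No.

No

A fast-forward from C to E is possible iff C is an ancestor of E.
Ancestors of E: {A, D, E, J}.
C is not among them, so fast-forward is not possible.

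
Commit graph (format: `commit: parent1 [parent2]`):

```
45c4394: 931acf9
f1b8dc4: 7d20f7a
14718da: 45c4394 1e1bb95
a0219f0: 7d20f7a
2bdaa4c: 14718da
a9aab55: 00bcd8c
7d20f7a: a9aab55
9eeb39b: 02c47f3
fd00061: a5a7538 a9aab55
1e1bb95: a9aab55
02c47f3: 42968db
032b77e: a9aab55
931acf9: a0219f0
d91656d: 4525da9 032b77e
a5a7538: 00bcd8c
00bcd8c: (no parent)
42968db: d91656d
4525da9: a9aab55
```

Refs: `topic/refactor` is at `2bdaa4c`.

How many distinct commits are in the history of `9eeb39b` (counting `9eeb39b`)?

8

Walking parent pointers from 9eeb39b: reachable set = {00bcd8c, 02c47f3, 032b77e, 42968db, 4525da9, 9eeb39b, a9aab55, d91656d}.
That is 8 commits.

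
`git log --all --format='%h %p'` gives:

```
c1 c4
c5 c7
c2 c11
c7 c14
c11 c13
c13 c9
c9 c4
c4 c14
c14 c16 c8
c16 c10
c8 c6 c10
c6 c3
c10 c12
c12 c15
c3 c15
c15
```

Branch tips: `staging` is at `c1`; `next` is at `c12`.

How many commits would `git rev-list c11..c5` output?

Reachable from c5: {c10, c12, c14, c15, c16, c3, c5, c6, c7, c8}.
Reachable from c11: {c10, c11, c12, c13, c14, c15, c16, c3, c4, c6, c8, c9}.
In c5's history but not c11's: {c5, c7} — 2 commits.

2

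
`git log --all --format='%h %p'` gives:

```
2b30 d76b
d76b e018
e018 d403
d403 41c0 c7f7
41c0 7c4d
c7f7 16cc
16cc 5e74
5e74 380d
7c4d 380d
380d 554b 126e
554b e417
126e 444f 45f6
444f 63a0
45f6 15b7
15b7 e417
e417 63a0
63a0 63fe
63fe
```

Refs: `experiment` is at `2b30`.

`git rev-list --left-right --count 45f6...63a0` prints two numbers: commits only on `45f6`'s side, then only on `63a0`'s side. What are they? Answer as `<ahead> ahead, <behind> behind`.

Reachable from 45f6: {15b7, 45f6, 63a0, 63fe, e417}.
Reachable from 63a0: {63a0, 63fe}.
Only in 45f6's history (ahead): {15b7, 45f6, e417} — 3.
Only in 63a0's history (behind): {} — 0.

3 ahead, 0 behind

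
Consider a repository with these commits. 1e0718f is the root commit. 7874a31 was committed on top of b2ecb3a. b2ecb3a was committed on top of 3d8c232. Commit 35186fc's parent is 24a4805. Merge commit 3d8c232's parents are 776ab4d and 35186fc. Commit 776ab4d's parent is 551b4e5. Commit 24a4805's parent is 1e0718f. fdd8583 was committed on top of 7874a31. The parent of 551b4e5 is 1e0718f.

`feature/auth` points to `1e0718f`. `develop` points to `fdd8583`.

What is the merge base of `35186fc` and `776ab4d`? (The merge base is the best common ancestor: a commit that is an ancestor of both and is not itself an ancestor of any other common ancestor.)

Ancestors of 35186fc: {1e0718f, 24a4805, 35186fc}.
Ancestors of 776ab4d: {1e0718f, 551b4e5, 776ab4d}.
Common ancestors: {1e0718f}.
The only common ancestor is 1e0718f, so it is the merge base.

1e0718f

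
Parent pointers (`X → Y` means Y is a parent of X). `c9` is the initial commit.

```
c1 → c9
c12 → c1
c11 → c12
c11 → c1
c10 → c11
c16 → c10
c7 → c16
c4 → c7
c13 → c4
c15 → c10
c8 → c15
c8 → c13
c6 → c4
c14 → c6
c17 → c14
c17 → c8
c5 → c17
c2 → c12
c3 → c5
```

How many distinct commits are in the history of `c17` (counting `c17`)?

Walking parent pointers from c17: reachable set = {c1, c10, c11, c12, c13, c14, c15, c16, c17, c4, c6, c7, c8, c9}.
That is 14 commits.

14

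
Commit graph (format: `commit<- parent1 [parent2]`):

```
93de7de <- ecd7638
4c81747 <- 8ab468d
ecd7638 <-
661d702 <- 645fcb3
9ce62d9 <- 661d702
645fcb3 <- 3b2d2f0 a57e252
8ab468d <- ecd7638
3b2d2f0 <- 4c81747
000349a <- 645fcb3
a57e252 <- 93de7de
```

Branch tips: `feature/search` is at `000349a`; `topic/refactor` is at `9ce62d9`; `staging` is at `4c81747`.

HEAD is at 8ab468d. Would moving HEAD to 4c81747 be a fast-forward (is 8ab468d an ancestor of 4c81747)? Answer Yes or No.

A fast-forward from 8ab468d to 4c81747 is possible iff 8ab468d is an ancestor of 4c81747.
Ancestors of 4c81747: {4c81747, 8ab468d, ecd7638}.
8ab468d is among them, so fast-forward is possible.

Yes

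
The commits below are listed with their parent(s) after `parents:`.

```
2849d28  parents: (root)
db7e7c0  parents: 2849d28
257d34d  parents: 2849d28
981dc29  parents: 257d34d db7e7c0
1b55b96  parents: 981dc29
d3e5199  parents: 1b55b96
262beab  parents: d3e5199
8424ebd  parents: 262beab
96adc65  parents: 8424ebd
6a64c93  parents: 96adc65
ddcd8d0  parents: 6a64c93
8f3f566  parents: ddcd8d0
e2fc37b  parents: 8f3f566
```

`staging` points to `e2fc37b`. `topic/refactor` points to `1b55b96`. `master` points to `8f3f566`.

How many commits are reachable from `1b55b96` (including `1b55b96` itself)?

5

Walking parent pointers from 1b55b96: reachable set = {1b55b96, 257d34d, 2849d28, 981dc29, db7e7c0}.
That is 5 commits.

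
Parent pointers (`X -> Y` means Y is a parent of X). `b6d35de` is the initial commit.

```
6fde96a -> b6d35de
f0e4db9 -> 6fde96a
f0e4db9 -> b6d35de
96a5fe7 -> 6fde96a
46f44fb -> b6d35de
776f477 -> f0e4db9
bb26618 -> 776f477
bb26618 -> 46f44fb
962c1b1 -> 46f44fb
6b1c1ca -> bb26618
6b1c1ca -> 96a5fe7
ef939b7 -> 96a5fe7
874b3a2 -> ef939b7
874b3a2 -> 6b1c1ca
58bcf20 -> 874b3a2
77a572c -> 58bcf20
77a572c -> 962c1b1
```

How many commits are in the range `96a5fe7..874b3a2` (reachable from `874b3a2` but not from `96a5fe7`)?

Reachable from 874b3a2: {46f44fb, 6b1c1ca, 6fde96a, 776f477, 874b3a2, 96a5fe7, b6d35de, bb26618, ef939b7, f0e4db9}.
Reachable from 96a5fe7: {6fde96a, 96a5fe7, b6d35de}.
In 874b3a2's history but not 96a5fe7's: {46f44fb, 6b1c1ca, 776f477, 874b3a2, bb26618, ef939b7, f0e4db9} — 7 commits.

7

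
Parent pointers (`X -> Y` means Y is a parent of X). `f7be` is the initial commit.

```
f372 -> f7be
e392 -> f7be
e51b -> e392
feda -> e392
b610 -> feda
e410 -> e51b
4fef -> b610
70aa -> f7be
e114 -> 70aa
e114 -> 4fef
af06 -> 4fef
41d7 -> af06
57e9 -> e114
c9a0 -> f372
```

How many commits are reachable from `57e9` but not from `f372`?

Reachable from 57e9: {4fef, 57e9, 70aa, b610, e114, e392, f7be, feda}.
Reachable from f372: {f372, f7be}.
In 57e9's history but not f372's: {4fef, 57e9, 70aa, b610, e114, e392, feda} — 7 commits.

7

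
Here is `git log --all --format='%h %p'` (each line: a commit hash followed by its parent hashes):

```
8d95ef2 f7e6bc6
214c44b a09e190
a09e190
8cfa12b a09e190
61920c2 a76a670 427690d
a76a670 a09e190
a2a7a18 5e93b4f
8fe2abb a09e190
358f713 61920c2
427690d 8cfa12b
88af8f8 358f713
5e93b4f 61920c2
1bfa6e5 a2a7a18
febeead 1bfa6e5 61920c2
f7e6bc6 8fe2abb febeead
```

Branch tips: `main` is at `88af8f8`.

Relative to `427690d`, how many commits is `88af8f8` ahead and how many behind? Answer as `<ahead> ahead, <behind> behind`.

Reachable from 88af8f8: {358f713, 427690d, 61920c2, 88af8f8, 8cfa12b, a09e190, a76a670}.
Reachable from 427690d: {427690d, 8cfa12b, a09e190}.
Only in 88af8f8's history (ahead): {358f713, 61920c2, 88af8f8, a76a670} — 4.
Only in 427690d's history (behind): {} — 0.

4 ahead, 0 behind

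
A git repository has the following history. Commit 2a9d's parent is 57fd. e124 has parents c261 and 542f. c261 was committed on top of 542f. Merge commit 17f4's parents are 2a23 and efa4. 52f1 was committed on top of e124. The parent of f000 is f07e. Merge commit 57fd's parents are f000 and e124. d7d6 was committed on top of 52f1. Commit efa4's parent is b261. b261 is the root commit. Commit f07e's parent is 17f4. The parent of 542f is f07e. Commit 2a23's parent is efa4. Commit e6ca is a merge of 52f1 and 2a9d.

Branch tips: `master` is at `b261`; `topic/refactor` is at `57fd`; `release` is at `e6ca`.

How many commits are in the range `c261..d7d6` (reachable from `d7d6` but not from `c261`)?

Reachable from d7d6: {17f4, 2a23, 52f1, 542f, b261, c261, d7d6, e124, efa4, f07e}.
Reachable from c261: {17f4, 2a23, 542f, b261, c261, efa4, f07e}.
In d7d6's history but not c261's: {52f1, d7d6, e124} — 3 commits.

3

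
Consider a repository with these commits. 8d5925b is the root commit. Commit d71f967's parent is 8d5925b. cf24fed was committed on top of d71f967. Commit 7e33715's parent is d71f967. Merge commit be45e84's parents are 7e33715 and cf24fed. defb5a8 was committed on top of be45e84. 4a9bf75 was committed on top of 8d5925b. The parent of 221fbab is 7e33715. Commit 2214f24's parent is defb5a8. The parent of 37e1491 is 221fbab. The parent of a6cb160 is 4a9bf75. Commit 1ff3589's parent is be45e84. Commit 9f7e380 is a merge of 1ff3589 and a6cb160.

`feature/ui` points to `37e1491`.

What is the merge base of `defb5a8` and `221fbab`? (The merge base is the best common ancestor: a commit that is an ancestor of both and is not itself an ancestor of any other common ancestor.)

7e33715

Ancestors of defb5a8: {7e33715, 8d5925b, be45e84, cf24fed, d71f967, defb5a8}.
Ancestors of 221fbab: {221fbab, 7e33715, 8d5925b, d71f967}.
Common ancestors: {7e33715, 8d5925b, d71f967}.
Among these, 7e33715 is not an ancestor of any other common ancestor — it is the merge base.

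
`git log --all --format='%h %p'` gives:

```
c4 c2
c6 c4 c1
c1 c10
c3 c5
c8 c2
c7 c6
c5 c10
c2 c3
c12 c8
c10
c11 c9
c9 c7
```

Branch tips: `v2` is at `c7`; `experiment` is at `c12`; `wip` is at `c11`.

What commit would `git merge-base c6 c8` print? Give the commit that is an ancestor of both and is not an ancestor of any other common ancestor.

c2

Ancestors of c6: {c1, c10, c2, c3, c4, c5, c6}.
Ancestors of c8: {c10, c2, c3, c5, c8}.
Common ancestors: {c10, c2, c3, c5}.
Among these, c2 is not an ancestor of any other common ancestor — it is the merge base.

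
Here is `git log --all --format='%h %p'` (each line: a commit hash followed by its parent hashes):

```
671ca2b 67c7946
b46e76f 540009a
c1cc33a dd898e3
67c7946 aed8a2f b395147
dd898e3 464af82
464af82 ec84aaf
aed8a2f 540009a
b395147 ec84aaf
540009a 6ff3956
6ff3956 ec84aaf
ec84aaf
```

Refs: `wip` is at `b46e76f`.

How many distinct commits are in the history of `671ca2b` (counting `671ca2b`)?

7

Walking parent pointers from 671ca2b: reachable set = {540009a, 671ca2b, 67c7946, 6ff3956, aed8a2f, b395147, ec84aaf}.
That is 7 commits.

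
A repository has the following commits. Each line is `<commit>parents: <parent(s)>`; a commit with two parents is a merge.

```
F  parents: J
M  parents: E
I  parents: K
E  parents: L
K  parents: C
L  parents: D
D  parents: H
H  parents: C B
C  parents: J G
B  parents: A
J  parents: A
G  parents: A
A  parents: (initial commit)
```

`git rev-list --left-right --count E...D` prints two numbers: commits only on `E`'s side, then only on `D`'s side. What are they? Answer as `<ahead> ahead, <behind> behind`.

Reachable from E: {A, B, C, D, E, G, H, J, L}.
Reachable from D: {A, B, C, D, G, H, J}.
Only in E's history (ahead): {E, L} — 2.
Only in D's history (behind): {} — 0.

2 ahead, 0 behind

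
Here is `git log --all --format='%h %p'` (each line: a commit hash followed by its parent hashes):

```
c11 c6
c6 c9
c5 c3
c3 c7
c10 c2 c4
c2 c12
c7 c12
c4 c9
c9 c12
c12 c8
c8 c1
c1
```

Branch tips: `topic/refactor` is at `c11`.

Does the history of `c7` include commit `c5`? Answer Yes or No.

Ancestors of c7: {c1, c12, c7, c8}.
c5 is not in that set, so it is not an ancestor of c7.

No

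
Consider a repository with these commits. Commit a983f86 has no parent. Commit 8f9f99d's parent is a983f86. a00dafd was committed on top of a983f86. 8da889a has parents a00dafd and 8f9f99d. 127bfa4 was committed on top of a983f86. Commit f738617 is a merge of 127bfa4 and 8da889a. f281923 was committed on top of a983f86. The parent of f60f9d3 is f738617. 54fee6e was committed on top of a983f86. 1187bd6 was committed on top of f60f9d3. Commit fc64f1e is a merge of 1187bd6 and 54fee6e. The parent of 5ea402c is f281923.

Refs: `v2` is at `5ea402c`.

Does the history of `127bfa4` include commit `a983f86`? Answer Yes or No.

Yes

Ancestors of 127bfa4 (commits reachable by following parents): {127bfa4, a983f86}.
a983f86 is in that set, so it is an ancestor of 127bfa4.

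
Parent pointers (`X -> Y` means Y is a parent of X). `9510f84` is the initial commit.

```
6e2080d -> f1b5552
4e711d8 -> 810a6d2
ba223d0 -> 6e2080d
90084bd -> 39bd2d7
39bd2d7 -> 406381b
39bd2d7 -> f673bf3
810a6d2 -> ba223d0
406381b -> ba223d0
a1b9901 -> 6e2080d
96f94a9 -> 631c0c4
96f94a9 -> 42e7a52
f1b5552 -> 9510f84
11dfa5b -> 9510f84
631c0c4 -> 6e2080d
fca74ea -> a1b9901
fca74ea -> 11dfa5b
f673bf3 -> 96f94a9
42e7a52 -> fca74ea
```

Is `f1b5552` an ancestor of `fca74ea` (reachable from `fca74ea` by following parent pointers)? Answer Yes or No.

Ancestors of fca74ea (commits reachable by following parents): {11dfa5b, 6e2080d, 9510f84, a1b9901, f1b5552, fca74ea}.
f1b5552 is in that set, so it is an ancestor of fca74ea.

Yes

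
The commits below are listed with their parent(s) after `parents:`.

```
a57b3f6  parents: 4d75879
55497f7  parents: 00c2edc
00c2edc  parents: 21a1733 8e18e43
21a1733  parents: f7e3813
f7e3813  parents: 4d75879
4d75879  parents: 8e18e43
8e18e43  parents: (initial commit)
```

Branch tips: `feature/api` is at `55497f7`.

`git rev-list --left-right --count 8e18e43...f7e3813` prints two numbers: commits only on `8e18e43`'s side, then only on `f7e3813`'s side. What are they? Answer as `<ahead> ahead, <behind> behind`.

0 ahead, 2 behind

Reachable from 8e18e43: {8e18e43}.
Reachable from f7e3813: {4d75879, 8e18e43, f7e3813}.
Only in 8e18e43's history (ahead): {} — 0.
Only in f7e3813's history (behind): {4d75879, f7e3813} — 2.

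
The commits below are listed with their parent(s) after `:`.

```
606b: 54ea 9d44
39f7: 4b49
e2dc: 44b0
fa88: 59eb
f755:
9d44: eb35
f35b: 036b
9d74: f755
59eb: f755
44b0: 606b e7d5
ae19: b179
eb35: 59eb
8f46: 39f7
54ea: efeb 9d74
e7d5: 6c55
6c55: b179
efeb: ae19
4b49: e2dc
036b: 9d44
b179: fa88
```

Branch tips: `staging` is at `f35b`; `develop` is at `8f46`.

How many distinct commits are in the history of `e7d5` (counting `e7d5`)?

Walking parent pointers from e7d5: reachable set = {59eb, 6c55, b179, e7d5, f755, fa88}.
That is 6 commits.

6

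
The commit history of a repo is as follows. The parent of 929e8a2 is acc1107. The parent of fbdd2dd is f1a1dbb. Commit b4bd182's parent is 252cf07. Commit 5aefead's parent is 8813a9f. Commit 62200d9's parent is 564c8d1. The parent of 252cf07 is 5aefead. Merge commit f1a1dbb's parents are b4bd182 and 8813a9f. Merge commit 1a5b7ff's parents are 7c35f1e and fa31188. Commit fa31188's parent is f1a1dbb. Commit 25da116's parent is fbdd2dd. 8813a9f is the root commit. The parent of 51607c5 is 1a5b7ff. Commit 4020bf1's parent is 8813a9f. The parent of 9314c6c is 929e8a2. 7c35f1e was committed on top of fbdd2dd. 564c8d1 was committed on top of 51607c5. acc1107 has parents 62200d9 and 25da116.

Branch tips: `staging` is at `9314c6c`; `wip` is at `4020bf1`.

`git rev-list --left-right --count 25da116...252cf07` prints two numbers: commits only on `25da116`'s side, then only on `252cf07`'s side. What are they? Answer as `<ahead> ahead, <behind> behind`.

Reachable from 25da116: {252cf07, 25da116, 5aefead, 8813a9f, b4bd182, f1a1dbb, fbdd2dd}.
Reachable from 252cf07: {252cf07, 5aefead, 8813a9f}.
Only in 25da116's history (ahead): {25da116, b4bd182, f1a1dbb, fbdd2dd} — 4.
Only in 252cf07's history (behind): {} — 0.

4 ahead, 0 behind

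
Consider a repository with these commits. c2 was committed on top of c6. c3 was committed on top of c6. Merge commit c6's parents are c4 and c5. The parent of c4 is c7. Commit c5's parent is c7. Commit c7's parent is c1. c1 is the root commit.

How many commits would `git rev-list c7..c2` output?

4

Reachable from c2: {c1, c2, c4, c5, c6, c7}.
Reachable from c7: {c1, c7}.
In c2's history but not c7's: {c2, c4, c5, c6} — 4 commits.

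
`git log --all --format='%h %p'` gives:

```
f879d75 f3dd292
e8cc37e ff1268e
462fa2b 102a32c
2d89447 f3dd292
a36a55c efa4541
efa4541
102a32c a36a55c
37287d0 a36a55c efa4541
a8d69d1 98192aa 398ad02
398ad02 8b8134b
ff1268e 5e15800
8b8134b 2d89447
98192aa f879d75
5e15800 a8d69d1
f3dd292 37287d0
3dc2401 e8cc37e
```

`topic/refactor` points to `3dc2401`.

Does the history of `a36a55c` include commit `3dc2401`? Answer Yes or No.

Ancestors of a36a55c: {a36a55c, efa4541}.
3dc2401 is not in that set, so it is not an ancestor of a36a55c.

No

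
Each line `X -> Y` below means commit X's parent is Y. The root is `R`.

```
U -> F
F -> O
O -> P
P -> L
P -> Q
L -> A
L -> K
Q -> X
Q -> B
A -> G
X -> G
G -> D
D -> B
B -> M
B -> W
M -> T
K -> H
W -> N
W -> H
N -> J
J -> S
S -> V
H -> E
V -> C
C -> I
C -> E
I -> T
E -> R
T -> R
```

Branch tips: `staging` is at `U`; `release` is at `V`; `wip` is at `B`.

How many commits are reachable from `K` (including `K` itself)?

Walking parent pointers from K: reachable set = {E, H, K, R}.
That is 4 commits.

4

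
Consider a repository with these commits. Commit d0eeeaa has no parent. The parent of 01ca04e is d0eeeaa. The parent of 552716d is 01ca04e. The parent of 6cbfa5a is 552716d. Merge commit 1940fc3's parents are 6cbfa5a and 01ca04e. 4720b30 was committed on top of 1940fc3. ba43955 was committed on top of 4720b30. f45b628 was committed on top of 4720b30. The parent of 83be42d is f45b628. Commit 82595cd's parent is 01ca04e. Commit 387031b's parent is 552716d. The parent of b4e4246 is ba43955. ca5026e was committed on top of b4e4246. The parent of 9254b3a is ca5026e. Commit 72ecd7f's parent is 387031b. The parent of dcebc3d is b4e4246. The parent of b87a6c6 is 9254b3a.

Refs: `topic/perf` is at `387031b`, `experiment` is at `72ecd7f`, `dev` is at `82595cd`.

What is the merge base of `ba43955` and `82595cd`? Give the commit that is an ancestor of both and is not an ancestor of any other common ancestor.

01ca04e

Ancestors of ba43955: {01ca04e, 1940fc3, 4720b30, 552716d, 6cbfa5a, ba43955, d0eeeaa}.
Ancestors of 82595cd: {01ca04e, 82595cd, d0eeeaa}.
Common ancestors: {01ca04e, d0eeeaa}.
Among these, 01ca04e is not an ancestor of any other common ancestor — it is the merge base.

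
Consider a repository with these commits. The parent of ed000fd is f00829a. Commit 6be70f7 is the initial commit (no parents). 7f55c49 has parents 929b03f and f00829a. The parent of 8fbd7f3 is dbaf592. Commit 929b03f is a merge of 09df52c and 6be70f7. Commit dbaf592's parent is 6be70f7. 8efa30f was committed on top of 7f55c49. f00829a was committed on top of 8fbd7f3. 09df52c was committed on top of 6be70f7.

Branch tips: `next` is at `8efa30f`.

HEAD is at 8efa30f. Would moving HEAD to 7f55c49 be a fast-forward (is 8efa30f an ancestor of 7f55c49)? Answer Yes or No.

No

A fast-forward from 8efa30f to 7f55c49 is possible iff 8efa30f is an ancestor of 7f55c49.
Ancestors of 7f55c49: {09df52c, 6be70f7, 7f55c49, 8fbd7f3, 929b03f, dbaf592, f00829a}.
8efa30f is not among them, so fast-forward is not possible.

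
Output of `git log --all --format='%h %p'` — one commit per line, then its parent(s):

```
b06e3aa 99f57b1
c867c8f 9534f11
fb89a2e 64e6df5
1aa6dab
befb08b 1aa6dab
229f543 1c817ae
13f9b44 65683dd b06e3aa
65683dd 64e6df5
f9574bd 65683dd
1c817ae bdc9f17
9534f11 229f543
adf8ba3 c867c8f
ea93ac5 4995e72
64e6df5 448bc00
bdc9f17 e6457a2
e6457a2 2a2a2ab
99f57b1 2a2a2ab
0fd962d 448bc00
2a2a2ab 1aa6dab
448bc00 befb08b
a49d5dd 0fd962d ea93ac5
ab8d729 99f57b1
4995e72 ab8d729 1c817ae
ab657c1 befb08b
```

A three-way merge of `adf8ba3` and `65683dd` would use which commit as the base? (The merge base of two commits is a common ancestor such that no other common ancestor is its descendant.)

Ancestors of adf8ba3: {1aa6dab, 1c817ae, 229f543, 2a2a2ab, 9534f11, adf8ba3, bdc9f17, c867c8f, e6457a2}.
Ancestors of 65683dd: {1aa6dab, 448bc00, 64e6df5, 65683dd, befb08b}.
Common ancestors: {1aa6dab}.
The only common ancestor is 1aa6dab, so it is the merge base.

1aa6dab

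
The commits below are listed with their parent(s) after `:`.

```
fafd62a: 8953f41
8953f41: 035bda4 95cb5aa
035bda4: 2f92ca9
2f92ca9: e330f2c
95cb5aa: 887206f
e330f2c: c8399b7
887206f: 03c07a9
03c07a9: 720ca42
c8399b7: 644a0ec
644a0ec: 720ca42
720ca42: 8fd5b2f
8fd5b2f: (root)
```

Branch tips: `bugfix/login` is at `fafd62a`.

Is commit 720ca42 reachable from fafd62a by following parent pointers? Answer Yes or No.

Yes

Ancestors of fafd62a (commits reachable by following parents): {035bda4, 03c07a9, 2f92ca9, 644a0ec, 720ca42, 887206f, 8953f41, 8fd5b2f, 95cb5aa, c8399b7, e330f2c, fafd62a}.
720ca42 is in that set, so it is an ancestor of fafd62a.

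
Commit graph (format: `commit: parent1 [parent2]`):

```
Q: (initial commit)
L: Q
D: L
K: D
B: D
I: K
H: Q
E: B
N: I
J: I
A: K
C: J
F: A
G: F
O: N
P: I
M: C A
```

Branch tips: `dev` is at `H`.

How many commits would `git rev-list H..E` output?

4

Reachable from E: {B, D, E, L, Q}.
Reachable from H: {H, Q}.
In E's history but not H's: {B, D, E, L} — 4 commits.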